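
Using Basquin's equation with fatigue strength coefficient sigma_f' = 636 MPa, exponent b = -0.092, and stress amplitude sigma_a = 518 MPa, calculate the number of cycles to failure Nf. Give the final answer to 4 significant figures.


sigma_a = sigma_f' * (2*Nf)^b
2*Nf = (sigma_a / sigma_f')^(1/b)
2*Nf = (518 / 636)^(1/-0.092)
2*Nf = 9.30627
Nf = 4.653 cycles


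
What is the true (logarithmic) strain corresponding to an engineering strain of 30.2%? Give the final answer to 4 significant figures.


epsilon_true = ln(1 + epsilon_eng)
epsilon_true = ln(1 + 0.302)
epsilon_true = 0.2639


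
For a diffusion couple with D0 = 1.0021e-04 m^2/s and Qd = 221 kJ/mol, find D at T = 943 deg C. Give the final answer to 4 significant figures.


D = D0 * exp(-Qd / (R*T))
T = 1216.15 K
D = 1.0021e-04 * exp(-221e3 / (8.314 * 1216.15))
D = 3.224e-14 m^2/s


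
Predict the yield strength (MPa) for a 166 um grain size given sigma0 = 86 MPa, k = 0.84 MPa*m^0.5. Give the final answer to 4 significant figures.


sigma_y = sigma0 + k / sqrt(d)
d = 166 um = 1.66e-04 m
sigma_y = 86 + 0.84 / sqrt(1.66e-04)
sigma_y = 151.2 MPa


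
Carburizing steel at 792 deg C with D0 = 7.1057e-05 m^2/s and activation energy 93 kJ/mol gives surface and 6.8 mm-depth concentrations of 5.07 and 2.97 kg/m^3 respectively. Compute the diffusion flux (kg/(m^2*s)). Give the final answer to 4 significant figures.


Step 1: D = D0 * exp(-Qd/(R*T))
T = 792 + 273.15 = 1065.15 K
D = 7.1057e-05 * exp(-93e3 / (8.314 * 1065.15)) = 1.95321e-09 m^2/s
Step 2: J = D * (C1 - C2) / dx
J = 1.95321e-09 * (5.07 - 2.97) / 6.8e-03
J = 6.032e-07 kg/(m^2*s)


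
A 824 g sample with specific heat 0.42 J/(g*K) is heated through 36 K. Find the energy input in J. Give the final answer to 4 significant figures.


Q = m * cp * dT
Q = 824 * 0.42 * 36
Q = 12460 J


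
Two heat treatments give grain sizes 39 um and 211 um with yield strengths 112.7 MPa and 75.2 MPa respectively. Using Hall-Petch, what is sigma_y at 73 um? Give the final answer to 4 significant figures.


sigma_y = sigma0 + k / sqrt(d)
1/sqrt(d1) = 1/sqrt(3.9e-05) = 160.128;  1/sqrt(d2) = 68.8428
k = (sigma1 - sigma2) / (1/sqrt(d1) - 1/sqrt(d2)) = (112.7 - 75.2) / (160.128 - 68.8428) = 0.4108 MPa*m^0.5
sigma0 = sigma1 - k/sqrt(d1) = 112.7 - 0.4108*160.128 = 46.9194 MPa
sigma_y(d3) = 46.9194 + 0.4108 / sqrt(7.3e-05) = 95 MPa


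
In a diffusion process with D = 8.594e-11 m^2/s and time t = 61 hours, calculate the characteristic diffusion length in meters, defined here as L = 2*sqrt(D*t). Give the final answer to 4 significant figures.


t = 61 hr = 219600 s
Diffusion length = 2*sqrt(D*t)
= 2*sqrt(8.594e-11 * 219600)
= 8.688e-03 m


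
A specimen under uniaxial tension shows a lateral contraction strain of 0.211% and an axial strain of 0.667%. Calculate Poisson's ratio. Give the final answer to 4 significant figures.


nu = -epsilon_lat / epsilon_axial
Lateral strain is contraction (negative), so using magnitudes:
nu = 0.211 / 0.667
nu = 0.3163


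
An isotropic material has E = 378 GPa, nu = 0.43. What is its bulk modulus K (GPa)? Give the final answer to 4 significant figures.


K = E / (3*(1-2*nu))
K = 378 / (3*(1-2*0.43))
K = 900 GPa


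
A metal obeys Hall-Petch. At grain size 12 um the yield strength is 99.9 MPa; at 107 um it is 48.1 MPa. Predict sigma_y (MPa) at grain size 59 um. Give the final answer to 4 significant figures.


sigma_y = sigma0 + k / sqrt(d)
1/sqrt(d1) = 1/sqrt(1.2e-05) = 288.675;  1/sqrt(d2) = 96.6736
k = (sigma1 - sigma2) / (1/sqrt(d1) - 1/sqrt(d2)) = (99.9 - 48.1) / (288.675 - 96.6736) = 0.26979 MPa*m^0.5
sigma0 = sigma1 - k/sqrt(d1) = 99.9 - 0.26979*288.675 = 22.0185 MPa
sigma_y(d3) = 22.0185 + 0.26979 / sqrt(5.9e-05) = 57.14 MPa


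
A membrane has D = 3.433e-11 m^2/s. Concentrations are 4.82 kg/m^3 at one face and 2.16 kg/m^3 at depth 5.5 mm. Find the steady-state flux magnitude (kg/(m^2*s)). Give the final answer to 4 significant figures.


J = -D * (dC/dx) = D * (C1 - C2) / dx
J = 3.433e-11 * (4.82 - 2.16) / 5.5e-03
J = 1.66e-08 kg/(m^2*s)


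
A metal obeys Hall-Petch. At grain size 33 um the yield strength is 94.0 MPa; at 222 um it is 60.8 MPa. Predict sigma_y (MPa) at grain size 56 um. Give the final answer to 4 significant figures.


sigma_y = sigma0 + k / sqrt(d)
1/sqrt(d1) = 1/sqrt(3.3e-05) = 174.078;  1/sqrt(d2) = 67.1156
k = (sigma1 - sigma2) / (1/sqrt(d1) - 1/sqrt(d2)) = (94.0 - 60.8) / (174.078 - 67.1156) = 0.31039 MPa*m^0.5
sigma0 = sigma1 - k/sqrt(d1) = 94.0 - 0.31039*174.078 = 39.968 MPa
sigma_y(d3) = 39.968 + 0.31039 / sqrt(5.6e-05) = 81.45 MPa


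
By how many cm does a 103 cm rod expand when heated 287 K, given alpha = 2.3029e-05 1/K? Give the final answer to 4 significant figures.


dL = L0 * alpha * dT
dL = 103 * 2.3029e-05 * 287
dL = 0.6808 cm


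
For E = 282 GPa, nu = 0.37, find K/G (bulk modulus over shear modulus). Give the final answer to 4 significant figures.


G = E / (2*(1+nu))
G = 282 / (2*(1+0.37)) = 102.92 GPa
K = E / (3*(1-2*nu))
K = 282 / (3*(1-2*0.37)) = 361.538 GPa
K/G = 361.538 / 102.92 = 3.513


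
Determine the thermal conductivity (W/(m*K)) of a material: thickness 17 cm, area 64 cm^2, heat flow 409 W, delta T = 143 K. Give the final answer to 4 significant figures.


k = Q*L / (A*dT)
L = 0.17 m, A = 6.4e-03 m^2
k = 409 * 0.17 / (6.4e-03 * 143)
k = 75.97 W/(m*K)


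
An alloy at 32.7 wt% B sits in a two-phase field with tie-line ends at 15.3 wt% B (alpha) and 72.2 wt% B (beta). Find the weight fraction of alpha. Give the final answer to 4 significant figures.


f_alpha = (C_beta - C0) / (C_beta - C_alpha)
f_alpha = (72.2 - 32.7) / (72.2 - 15.3)
f_alpha = 0.6942


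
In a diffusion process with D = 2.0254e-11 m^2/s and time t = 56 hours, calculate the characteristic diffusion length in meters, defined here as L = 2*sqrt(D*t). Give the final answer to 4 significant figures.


t = 56 hr = 201600 s
Diffusion length = 2*sqrt(D*t)
= 2*sqrt(2.0254e-11 * 201600)
= 4.041e-03 m


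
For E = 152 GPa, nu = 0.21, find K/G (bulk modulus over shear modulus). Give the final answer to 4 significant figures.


G = E / (2*(1+nu))
G = 152 / (2*(1+0.21)) = 62.8099 GPa
K = E / (3*(1-2*nu))
K = 152 / (3*(1-2*0.21)) = 87.3563 GPa
K/G = 87.3563 / 62.8099 = 1.391


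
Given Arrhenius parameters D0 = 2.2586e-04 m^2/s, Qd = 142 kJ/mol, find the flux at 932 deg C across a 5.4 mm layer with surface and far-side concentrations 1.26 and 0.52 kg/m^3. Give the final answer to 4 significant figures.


Step 1: D = D0 * exp(-Qd/(R*T))
T = 932 + 273.15 = 1205.15 K
D = 2.2586e-04 * exp(-142e3 / (8.314 * 1205.15)) = 1.581e-10 m^2/s
Step 2: J = D * (C1 - C2) / dx
J = 1.581e-10 * (1.26 - 0.52) / 5.4e-03
J = 2.167e-08 kg/(m^2*s)


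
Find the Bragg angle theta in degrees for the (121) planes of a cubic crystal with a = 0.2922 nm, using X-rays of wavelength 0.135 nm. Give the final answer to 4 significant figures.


d = a / sqrt(h^2+k^2+l^2)
d = 0.2922 / sqrt(6) = 0.11929 nm
lambda = 2*d*sin(theta)  =>  sin(theta) = lambda / (2*d)
sin(theta) = 0.135 / (2 * 0.11929) = 0.565847
theta = 34.46 deg


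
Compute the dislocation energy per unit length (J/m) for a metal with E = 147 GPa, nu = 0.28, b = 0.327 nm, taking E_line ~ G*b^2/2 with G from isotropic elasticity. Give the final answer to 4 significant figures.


Step 1: G = E / (2*(1+nu))
G = 147 / (2*(1+0.28)) = 57.4219 GPa = 5.74219e+10 Pa
Step 2: E_line = G*b^2/2
b = 0.327 nm = 3.27e-10 m
E_line = 0.5 * 5.74219e+10 * (3.27e-10)^2 = 3.07e-09 J/m


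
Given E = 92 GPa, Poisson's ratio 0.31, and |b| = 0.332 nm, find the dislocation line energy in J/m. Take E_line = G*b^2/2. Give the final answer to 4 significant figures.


Step 1: G = E / (2*(1+nu))
G = 92 / (2*(1+0.31)) = 35.1145 GPa = 3.51145e+10 Pa
Step 2: E_line = G*b^2/2
b = 0.332 nm = 3.32e-10 m
E_line = 0.5 * 3.51145e+10 * (3.32e-10)^2 = 1.935e-09 J/m


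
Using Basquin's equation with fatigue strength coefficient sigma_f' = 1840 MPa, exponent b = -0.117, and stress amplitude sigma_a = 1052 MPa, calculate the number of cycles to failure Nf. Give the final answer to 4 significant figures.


sigma_a = sigma_f' * (2*Nf)^b
2*Nf = (sigma_a / sigma_f')^(1/b)
2*Nf = (1052 / 1840)^(1/-0.117)
2*Nf = 118.914
Nf = 59.46 cycles


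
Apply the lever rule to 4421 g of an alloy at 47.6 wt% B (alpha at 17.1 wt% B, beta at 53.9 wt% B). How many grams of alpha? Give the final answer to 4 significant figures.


f_alpha = (C_beta - C0) / (C_beta - C_alpha)
f_alpha = (53.9 - 47.6) / (53.9 - 17.1) = 0.171196
m_alpha = f_alpha * m_total = 0.171196 * 4421 = 756.9 g


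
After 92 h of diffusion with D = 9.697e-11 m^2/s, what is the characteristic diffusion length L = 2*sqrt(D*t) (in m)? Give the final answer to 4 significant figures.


t = 92 hr = 331200 s
Diffusion length = 2*sqrt(D*t)
= 2*sqrt(9.697e-11 * 331200)
= 0.01133 m


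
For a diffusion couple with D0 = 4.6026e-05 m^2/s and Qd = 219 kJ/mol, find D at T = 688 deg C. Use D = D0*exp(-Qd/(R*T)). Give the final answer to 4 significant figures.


D = D0 * exp(-Qd / (R*T))
T = 961.15 K
D = 4.6026e-05 * exp(-219e3 / (8.314 * 961.15))
D = 5.765e-17 m^2/s


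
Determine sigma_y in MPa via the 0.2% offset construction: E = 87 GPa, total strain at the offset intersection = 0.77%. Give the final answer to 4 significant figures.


Offset strain = 0.002
Elastic strain at yield = total_strain - offset = 7.7e-03 - 0.002 = 5.7e-03
sigma_y = E * elastic_strain = 87000 * 5.7e-03
sigma_y = 495.9 MPa


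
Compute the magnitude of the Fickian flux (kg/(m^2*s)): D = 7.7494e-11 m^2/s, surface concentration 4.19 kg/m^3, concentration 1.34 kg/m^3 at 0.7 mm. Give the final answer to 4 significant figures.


J = -D * (dC/dx) = D * (C1 - C2) / dx
J = 7.7494e-11 * (4.19 - 1.34) / 7e-04
J = 3.155e-07 kg/(m^2*s)


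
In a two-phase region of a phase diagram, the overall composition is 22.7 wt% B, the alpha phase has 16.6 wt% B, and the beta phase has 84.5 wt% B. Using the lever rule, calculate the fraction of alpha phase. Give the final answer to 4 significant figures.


f_alpha = (C_beta - C0) / (C_beta - C_alpha)
f_alpha = (84.5 - 22.7) / (84.5 - 16.6)
f_alpha = 0.9102


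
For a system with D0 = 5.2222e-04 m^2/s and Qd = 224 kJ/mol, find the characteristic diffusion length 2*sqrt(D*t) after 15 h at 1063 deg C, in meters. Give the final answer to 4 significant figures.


Step 1: D = D0 * exp(-Qd/(R*T))
T = 1336.15 K
D = 5.2222e-04 * exp(-224e3 / (8.314 * 1336.15)) = 9.13307e-13 m^2/s
Step 2: L = 2*sqrt(D*t)
t = 15 h = 54000 s
L = 2*sqrt(9.13307e-13 * 54000) = 4.442e-04 m


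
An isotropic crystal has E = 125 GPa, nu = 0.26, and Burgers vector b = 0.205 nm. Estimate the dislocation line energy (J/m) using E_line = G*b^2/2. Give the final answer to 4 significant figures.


Step 1: G = E / (2*(1+nu))
G = 125 / (2*(1+0.26)) = 49.6032 GPa = 4.96032e+10 Pa
Step 2: E_line = G*b^2/2
b = 0.205 nm = 2.05e-10 m
E_line = 0.5 * 4.96032e+10 * (2.05e-10)^2 = 1.042e-09 J/m


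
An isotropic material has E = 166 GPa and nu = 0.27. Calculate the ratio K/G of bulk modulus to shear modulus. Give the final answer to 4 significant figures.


G = E / (2*(1+nu))
G = 166 / (2*(1+0.27)) = 65.3543 GPa
K = E / (3*(1-2*nu))
K = 166 / (3*(1-2*0.27)) = 120.29 GPa
K/G = 120.29 / 65.3543 = 1.841


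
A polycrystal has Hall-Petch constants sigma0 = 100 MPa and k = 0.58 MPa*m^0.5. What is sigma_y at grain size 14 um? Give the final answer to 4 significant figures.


sigma_y = sigma0 + k / sqrt(d)
d = 14 um = 1.4e-05 m
sigma_y = 100 + 0.58 / sqrt(1.4e-05)
sigma_y = 255 MPa


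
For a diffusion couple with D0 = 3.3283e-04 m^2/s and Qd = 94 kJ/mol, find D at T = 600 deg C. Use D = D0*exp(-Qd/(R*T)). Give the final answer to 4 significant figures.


D = D0 * exp(-Qd / (R*T))
T = 873.15 K
D = 3.3283e-04 * exp(-94e3 / (8.314 * 873.15))
D = 7.918e-10 m^2/s


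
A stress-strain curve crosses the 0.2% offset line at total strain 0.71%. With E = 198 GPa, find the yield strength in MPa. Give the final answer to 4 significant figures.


Offset strain = 0.002
Elastic strain at yield = total_strain - offset = 7.1e-03 - 0.002 = 5.1e-03
sigma_y = E * elastic_strain = 198000 * 5.1e-03
sigma_y = 1010 MPa


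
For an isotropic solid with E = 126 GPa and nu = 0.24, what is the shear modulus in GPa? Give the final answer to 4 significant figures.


G = E / (2*(1+nu))
G = 126 / (2*(1+0.24))
G = 50.81 GPa


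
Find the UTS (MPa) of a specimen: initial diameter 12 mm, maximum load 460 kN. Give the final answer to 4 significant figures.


A0 = pi*(d/2)^2 = pi*(12/2)^2 = 113.097 mm^2
UTS = F_max / A0 = 460*1000 / 113.097
UTS = 4067 MPa


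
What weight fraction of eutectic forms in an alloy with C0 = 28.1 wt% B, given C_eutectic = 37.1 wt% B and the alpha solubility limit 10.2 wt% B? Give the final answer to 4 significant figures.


f_primary = (C_e - C0) / (C_e - C_alpha_max)
f_primary = (37.1 - 28.1) / (37.1 - 10.2)
f_primary = 0.334572
f_eutectic = 1 - 0.334572 = 0.6654


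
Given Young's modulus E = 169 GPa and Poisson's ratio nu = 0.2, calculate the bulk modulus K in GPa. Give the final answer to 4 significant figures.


K = E / (3*(1-2*nu))
K = 169 / (3*(1-2*0.2))
K = 93.89 GPa


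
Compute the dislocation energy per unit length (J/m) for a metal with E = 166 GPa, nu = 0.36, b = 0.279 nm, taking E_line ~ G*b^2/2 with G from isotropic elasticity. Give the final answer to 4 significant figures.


Step 1: G = E / (2*(1+nu))
G = 166 / (2*(1+0.36)) = 61.0294 GPa = 6.10294e+10 Pa
Step 2: E_line = G*b^2/2
b = 0.279 nm = 2.79e-10 m
E_line = 0.5 * 6.10294e+10 * (2.79e-10)^2 = 2.375e-09 J/m


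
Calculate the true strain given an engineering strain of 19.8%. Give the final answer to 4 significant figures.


epsilon_true = ln(1 + epsilon_eng)
epsilon_true = ln(1 + 0.198)
epsilon_true = 0.1807


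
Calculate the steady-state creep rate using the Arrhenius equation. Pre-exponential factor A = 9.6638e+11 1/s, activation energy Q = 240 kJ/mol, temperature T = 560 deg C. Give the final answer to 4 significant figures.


rate = A * exp(-Q / (R*T))
T = 560 + 273.15 = 833.15 K
rate = 9.6638e+11 * exp(-240e3 / (8.314 * 833.15))
rate = 8.664e-04 1/s


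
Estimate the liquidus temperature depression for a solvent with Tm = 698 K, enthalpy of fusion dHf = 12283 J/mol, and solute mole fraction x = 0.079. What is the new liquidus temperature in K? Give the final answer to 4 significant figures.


dT = R*Tm^2*x / dHf
dT = 8.314 * 698^2 * 0.079 / 12283
dT = 26.0521 K
T_new = 698 - 26.0521 = 671.9 K


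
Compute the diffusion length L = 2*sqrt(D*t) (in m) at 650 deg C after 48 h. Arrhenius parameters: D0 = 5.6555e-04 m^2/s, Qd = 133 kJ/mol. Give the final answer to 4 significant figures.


Step 1: D = D0 * exp(-Qd/(R*T))
T = 923.15 K
D = 5.6555e-04 * exp(-133e3 / (8.314 * 923.15)) = 1.68521e-11 m^2/s
Step 2: L = 2*sqrt(D*t)
t = 48 h = 172800 s
L = 2*sqrt(1.68521e-11 * 172800) = 3.413e-03 m


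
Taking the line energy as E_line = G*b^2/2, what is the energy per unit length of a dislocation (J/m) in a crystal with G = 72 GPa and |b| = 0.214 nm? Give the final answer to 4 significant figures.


E = G*b^2/2
b = 0.214 nm = 2.14e-10 m
G = 72 GPa = 7.2e+10 Pa
E = 0.5 * 7.2e+10 * (2.14e-10)^2
E = 1.649e-09 J/m


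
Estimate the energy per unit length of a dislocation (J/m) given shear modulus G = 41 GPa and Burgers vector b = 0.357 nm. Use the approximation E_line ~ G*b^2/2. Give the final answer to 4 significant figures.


E = G*b^2/2
b = 0.357 nm = 3.57e-10 m
G = 41 GPa = 4.1e+10 Pa
E = 0.5 * 4.1e+10 * (3.57e-10)^2
E = 2.613e-09 J/m


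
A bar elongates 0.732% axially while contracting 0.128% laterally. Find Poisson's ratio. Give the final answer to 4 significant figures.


nu = -epsilon_lat / epsilon_axial
Lateral strain is contraction (negative), so using magnitudes:
nu = 0.128 / 0.732
nu = 0.1749


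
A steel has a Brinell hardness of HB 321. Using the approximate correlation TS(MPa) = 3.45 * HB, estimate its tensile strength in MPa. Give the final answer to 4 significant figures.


TS (MPa) = 3.45 * HB
TS = 3.45 * 321
TS = 1107 MPa


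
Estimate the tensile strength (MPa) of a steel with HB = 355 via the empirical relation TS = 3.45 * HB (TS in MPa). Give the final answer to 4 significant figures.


TS (MPa) = 3.45 * HB
TS = 3.45 * 355
TS = 1225 MPa


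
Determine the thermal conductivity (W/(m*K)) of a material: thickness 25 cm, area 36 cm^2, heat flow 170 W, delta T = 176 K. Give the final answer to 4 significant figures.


k = Q*L / (A*dT)
L = 0.25 m, A = 3.6e-03 m^2
k = 170 * 0.25 / (3.6e-03 * 176)
k = 67.08 W/(m*K)


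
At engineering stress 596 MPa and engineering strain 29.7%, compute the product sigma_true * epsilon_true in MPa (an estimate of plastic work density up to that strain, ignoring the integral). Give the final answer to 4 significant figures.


sigma_true = sigma_eng * (1 + epsilon_eng)
sigma_true = 596 * (1 + 0.297) = 773.012 MPa
epsilon_true = ln(1 + epsilon_eng)
epsilon_true = ln(1 + 0.297) = 0.260054
sigma_true * epsilon_true = 773.012 * 0.260054 = 201 MPa


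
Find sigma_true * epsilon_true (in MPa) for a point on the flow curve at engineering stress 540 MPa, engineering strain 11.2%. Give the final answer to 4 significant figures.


sigma_true = sigma_eng * (1 + epsilon_eng)
sigma_true = 540 * (1 + 0.112) = 600.48 MPa
epsilon_true = ln(1 + epsilon_eng)
epsilon_true = ln(1 + 0.112) = 0.10616
sigma_true * epsilon_true = 600.48 * 0.10616 = 63.75 MPa


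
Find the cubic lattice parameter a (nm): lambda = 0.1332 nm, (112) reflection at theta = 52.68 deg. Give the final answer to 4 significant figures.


d = lambda / (2*sin(theta))
d = 0.1332 / (2*sin(52.68 deg))
d = 0.083746 nm
a = d * sqrt(h^2+k^2+l^2) = 0.083746 * sqrt(6)
a = 0.2051 nm


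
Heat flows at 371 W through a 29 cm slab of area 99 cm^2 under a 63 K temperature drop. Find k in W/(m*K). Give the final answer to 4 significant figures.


k = Q*L / (A*dT)
L = 0.29 m, A = 9.9e-03 m^2
k = 371 * 0.29 / (9.9e-03 * 63)
k = 172.5 W/(m*K)


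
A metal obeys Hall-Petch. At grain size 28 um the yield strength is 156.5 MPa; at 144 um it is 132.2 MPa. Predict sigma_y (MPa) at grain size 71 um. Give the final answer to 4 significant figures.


sigma_y = sigma0 + k / sqrt(d)
1/sqrt(d1) = 1/sqrt(2.8e-05) = 188.982;  1/sqrt(d2) = 83.3333
k = (sigma1 - sigma2) / (1/sqrt(d1) - 1/sqrt(d2)) = (156.5 - 132.2) / (188.982 - 83.3333) = 0.230007 MPa*m^0.5
sigma0 = sigma1 - k/sqrt(d1) = 156.5 - 0.230007*188.982 = 113.033 MPa
sigma_y(d3) = 113.033 + 0.230007 / sqrt(7.1e-05) = 140.3 MPa


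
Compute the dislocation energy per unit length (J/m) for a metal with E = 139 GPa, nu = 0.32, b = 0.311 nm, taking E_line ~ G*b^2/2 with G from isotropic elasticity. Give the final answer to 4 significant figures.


Step 1: G = E / (2*(1+nu))
G = 139 / (2*(1+0.32)) = 52.6515 GPa = 5.26515e+10 Pa
Step 2: E_line = G*b^2/2
b = 0.311 nm = 3.11e-10 m
E_line = 0.5 * 5.26515e+10 * (3.11e-10)^2 = 2.546e-09 J/m


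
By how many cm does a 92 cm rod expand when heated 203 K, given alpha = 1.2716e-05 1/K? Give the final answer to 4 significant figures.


dL = L0 * alpha * dT
dL = 92 * 1.2716e-05 * 203
dL = 0.2375 cm


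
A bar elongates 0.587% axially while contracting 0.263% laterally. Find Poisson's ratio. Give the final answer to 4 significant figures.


nu = -epsilon_lat / epsilon_axial
Lateral strain is contraction (negative), so using magnitudes:
nu = 0.263 / 0.587
nu = 0.448


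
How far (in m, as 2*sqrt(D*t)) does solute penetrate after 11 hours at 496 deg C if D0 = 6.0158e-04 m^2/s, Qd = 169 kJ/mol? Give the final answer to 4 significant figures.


Step 1: D = D0 * exp(-Qd/(R*T))
T = 769.15 K
D = 6.0158e-04 * exp(-169e3 / (8.314 * 769.15)) = 2.0032e-15 m^2/s
Step 2: L = 2*sqrt(D*t)
t = 11 h = 39600 s
L = 2*sqrt(2.0032e-15 * 39600) = 1.781e-05 m


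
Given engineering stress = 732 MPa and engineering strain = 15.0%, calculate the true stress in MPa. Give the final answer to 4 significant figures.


sigma_true = sigma_eng * (1 + epsilon_eng)
sigma_true = 732 * (1 + 0.15)
sigma_true = 841.8 MPa


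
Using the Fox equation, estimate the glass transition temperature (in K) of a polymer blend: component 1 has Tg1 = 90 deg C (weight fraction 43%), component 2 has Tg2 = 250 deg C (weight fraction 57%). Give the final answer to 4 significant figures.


1/Tg = w1/Tg1 + w2/Tg2 (in Kelvin)
Tg1 = 363.15 K, Tg2 = 523.15 K
1/Tg = 0.43/363.15 + 0.57/523.15
Tg = 439.8 K


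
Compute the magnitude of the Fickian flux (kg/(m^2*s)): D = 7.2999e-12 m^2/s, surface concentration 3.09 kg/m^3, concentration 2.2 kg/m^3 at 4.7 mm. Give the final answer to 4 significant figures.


J = -D * (dC/dx) = D * (C1 - C2) / dx
J = 7.2999e-12 * (3.09 - 2.2) / 4.7e-03
J = 1.382e-09 kg/(m^2*s)


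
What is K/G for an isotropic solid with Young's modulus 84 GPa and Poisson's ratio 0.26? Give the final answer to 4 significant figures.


G = E / (2*(1+nu))
G = 84 / (2*(1+0.26)) = 33.3333 GPa
K = E / (3*(1-2*nu))
K = 84 / (3*(1-2*0.26)) = 58.3333 GPa
K/G = 58.3333 / 33.3333 = 1.75


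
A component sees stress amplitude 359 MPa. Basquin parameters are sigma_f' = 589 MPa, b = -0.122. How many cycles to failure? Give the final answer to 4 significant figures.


sigma_a = sigma_f' * (2*Nf)^b
2*Nf = (sigma_a / sigma_f')^(1/b)
2*Nf = (359 / 589)^(1/-0.122)
2*Nf = 57.8717
Nf = 28.94 cycles


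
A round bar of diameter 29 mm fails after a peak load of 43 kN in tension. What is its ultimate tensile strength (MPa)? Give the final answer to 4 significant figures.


A0 = pi*(d/2)^2 = pi*(29/2)^2 = 660.52 mm^2
UTS = F_max / A0 = 43*1000 / 660.52
UTS = 65.1 MPa


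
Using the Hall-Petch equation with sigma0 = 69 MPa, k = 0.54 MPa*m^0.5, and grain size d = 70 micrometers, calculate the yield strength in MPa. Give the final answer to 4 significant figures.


sigma_y = sigma0 + k / sqrt(d)
d = 70 um = 7e-05 m
sigma_y = 69 + 0.54 / sqrt(7e-05)
sigma_y = 133.5 MPa


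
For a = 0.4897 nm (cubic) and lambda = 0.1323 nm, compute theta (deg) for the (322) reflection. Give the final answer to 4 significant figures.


d = a / sqrt(h^2+k^2+l^2)
d = 0.4897 / sqrt(17) = 0.11877 nm
lambda = 2*d*sin(theta)  =>  sin(theta) = lambda / (2*d)
sin(theta) = 0.1323 / (2 * 0.11877) = 0.55696
theta = 33.85 deg


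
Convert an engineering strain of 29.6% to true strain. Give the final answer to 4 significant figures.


epsilon_true = ln(1 + epsilon_eng)
epsilon_true = ln(1 + 0.296)
epsilon_true = 0.2593


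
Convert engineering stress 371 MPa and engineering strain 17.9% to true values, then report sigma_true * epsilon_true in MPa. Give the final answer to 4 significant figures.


sigma_true = sigma_eng * (1 + epsilon_eng)
sigma_true = 371 * (1 + 0.179) = 437.409 MPa
epsilon_true = ln(1 + epsilon_eng)
epsilon_true = ln(1 + 0.179) = 0.164667
sigma_true * epsilon_true = 437.409 * 0.164667 = 72.03 MPa


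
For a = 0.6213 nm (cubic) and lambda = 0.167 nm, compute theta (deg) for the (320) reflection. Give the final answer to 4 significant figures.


d = a / sqrt(h^2+k^2+l^2)
d = 0.6213 / sqrt(13) = 0.172318 nm
lambda = 2*d*sin(theta)  =>  sin(theta) = lambda / (2*d)
sin(theta) = 0.167 / (2 * 0.172318) = 0.48457
theta = 28.98 deg


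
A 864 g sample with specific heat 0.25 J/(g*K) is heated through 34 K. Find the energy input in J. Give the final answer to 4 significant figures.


Q = m * cp * dT
Q = 864 * 0.25 * 34
Q = 7344 J


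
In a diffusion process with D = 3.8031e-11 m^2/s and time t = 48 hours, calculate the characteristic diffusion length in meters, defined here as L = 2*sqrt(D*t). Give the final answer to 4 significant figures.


t = 48 hr = 172800 s
Diffusion length = 2*sqrt(D*t)
= 2*sqrt(3.8031e-11 * 172800)
= 5.127e-03 m


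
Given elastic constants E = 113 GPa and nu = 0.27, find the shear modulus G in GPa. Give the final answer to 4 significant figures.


G = E / (2*(1+nu))
G = 113 / (2*(1+0.27))
G = 44.49 GPa


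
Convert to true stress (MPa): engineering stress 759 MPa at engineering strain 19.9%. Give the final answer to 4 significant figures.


sigma_true = sigma_eng * (1 + epsilon_eng)
sigma_true = 759 * (1 + 0.199)
sigma_true = 910 MPa


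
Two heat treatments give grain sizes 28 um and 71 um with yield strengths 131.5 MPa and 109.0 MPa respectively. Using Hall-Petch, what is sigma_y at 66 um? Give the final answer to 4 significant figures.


sigma_y = sigma0 + k / sqrt(d)
1/sqrt(d1) = 1/sqrt(2.8e-05) = 188.982;  1/sqrt(d2) = 118.678
k = (sigma1 - sigma2) / (1/sqrt(d1) - 1/sqrt(d2)) = (131.5 - 109.0) / (188.982 - 118.678) = 0.320038 MPa*m^0.5
sigma0 = sigma1 - k/sqrt(d1) = 131.5 - 0.320038*188.982 = 71.0184 MPa
sigma_y(d3) = 71.0184 + 0.320038 / sqrt(6.6e-05) = 110.4 MPa


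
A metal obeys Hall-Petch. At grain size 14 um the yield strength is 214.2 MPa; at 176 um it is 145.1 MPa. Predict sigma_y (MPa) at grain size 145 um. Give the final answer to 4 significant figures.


sigma_y = sigma0 + k / sqrt(d)
1/sqrt(d1) = 1/sqrt(1.4e-05) = 267.261;  1/sqrt(d2) = 75.3778
k = (sigma1 - sigma2) / (1/sqrt(d1) - 1/sqrt(d2)) = (214.2 - 145.1) / (267.261 - 75.3778) = 0.360115 MPa*m^0.5
sigma0 = sigma1 - k/sqrt(d1) = 214.2 - 0.360115*267.261 = 117.955 MPa
sigma_y(d3) = 117.955 + 0.360115 / sqrt(1.45e-04) = 147.9 MPa


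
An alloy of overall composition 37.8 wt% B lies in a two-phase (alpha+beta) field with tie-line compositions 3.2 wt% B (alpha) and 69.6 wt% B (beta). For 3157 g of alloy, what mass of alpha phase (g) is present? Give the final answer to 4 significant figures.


f_alpha = (C_beta - C0) / (C_beta - C_alpha)
f_alpha = (69.6 - 37.8) / (69.6 - 3.2) = 0.478916
m_alpha = f_alpha * m_total = 0.478916 * 3157 = 1512 g


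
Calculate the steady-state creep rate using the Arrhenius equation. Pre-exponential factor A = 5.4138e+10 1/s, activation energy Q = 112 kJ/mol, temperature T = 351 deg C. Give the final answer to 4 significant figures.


rate = A * exp(-Q / (R*T))
T = 351 + 273.15 = 624.15 K
rate = 5.4138e+10 * exp(-112e3 / (8.314 * 624.15))
rate = 22.91 1/s


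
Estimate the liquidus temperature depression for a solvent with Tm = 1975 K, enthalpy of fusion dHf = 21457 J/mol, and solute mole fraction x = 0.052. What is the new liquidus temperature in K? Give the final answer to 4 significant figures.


dT = R*Tm^2*x / dHf
dT = 8.314 * 1975^2 * 0.052 / 21457
dT = 78.592 K
T_new = 1975 - 78.592 = 1896 K


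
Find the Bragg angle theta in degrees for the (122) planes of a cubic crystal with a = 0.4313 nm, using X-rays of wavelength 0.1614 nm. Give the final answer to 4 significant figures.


d = a / sqrt(h^2+k^2+l^2)
d = 0.4313 / sqrt(9) = 0.143767 nm
lambda = 2*d*sin(theta)  =>  sin(theta) = lambda / (2*d)
sin(theta) = 0.1614 / (2 * 0.143767) = 0.561326
theta = 34.15 deg


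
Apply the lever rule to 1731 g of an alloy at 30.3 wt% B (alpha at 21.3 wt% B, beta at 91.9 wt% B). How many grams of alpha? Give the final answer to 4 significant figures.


f_alpha = (C_beta - C0) / (C_beta - C_alpha)
f_alpha = (91.9 - 30.3) / (91.9 - 21.3) = 0.872521
m_alpha = f_alpha * m_total = 0.872521 * 1731 = 1510 g


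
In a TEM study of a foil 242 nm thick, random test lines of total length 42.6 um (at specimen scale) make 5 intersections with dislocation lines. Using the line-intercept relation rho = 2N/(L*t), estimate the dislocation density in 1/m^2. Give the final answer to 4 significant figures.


rho = 2N / (L * t)
L = 42.6 um = 4.26e-05 m, t = 242 nm = 2.42e-07 m
rho = 2 * 5 / (4.26e-05 * 2.42e-07)
rho = 9.7e+11 1/m^2


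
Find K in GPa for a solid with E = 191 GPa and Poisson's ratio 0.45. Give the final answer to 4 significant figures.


K = E / (3*(1-2*nu))
K = 191 / (3*(1-2*0.45))
K = 636.7 GPa


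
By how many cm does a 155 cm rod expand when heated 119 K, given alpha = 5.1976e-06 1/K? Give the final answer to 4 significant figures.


dL = L0 * alpha * dT
dL = 155 * 5.1976e-06 * 119
dL = 0.09587 cm


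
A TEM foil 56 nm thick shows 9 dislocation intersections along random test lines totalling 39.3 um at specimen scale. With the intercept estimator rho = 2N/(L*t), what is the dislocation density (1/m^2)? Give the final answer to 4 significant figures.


rho = 2N / (L * t)
L = 39.3 um = 3.93e-05 m, t = 56 nm = 5.6e-08 m
rho = 2 * 9 / (3.93e-05 * 5.6e-08)
rho = 8.179e+12 1/m^2


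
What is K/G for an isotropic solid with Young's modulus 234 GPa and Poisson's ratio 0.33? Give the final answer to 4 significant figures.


G = E / (2*(1+nu))
G = 234 / (2*(1+0.33)) = 87.9699 GPa
K = E / (3*(1-2*nu))
K = 234 / (3*(1-2*0.33)) = 229.412 GPa
K/G = 229.412 / 87.9699 = 2.608


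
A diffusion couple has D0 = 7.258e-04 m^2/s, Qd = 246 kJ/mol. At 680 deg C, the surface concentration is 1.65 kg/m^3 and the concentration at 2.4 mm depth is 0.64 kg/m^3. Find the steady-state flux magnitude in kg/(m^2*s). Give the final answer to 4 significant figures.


Step 1: D = D0 * exp(-Qd/(R*T))
T = 680 + 273.15 = 953.15 K
D = 7.258e-04 * exp(-246e3 / (8.314 * 953.15)) = 2.39336e-17 m^2/s
Step 2: J = D * (C1 - C2) / dx
J = 2.39336e-17 * (1.65 - 0.64) / 2.4e-03
J = 1.007e-14 kg/(m^2*s)


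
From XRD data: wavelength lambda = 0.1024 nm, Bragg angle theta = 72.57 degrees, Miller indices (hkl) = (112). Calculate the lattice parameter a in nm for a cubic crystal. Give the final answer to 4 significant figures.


d = lambda / (2*sin(theta))
d = 0.1024 / (2*sin(72.57 deg))
d = 0.0536641 nm
a = d * sqrt(h^2+k^2+l^2) = 0.0536641 * sqrt(6)
a = 0.1314 nm


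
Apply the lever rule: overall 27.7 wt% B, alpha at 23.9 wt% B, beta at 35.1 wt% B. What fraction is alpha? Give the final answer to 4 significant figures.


f_alpha = (C_beta - C0) / (C_beta - C_alpha)
f_alpha = (35.1 - 27.7) / (35.1 - 23.9)
f_alpha = 0.6607


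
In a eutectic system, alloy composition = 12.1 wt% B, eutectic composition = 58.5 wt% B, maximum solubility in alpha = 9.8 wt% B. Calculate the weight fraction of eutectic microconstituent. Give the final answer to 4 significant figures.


f_primary = (C_e - C0) / (C_e - C_alpha_max)
f_primary = (58.5 - 12.1) / (58.5 - 9.8)
f_primary = 0.952772
f_eutectic = 1 - 0.952772 = 0.04723


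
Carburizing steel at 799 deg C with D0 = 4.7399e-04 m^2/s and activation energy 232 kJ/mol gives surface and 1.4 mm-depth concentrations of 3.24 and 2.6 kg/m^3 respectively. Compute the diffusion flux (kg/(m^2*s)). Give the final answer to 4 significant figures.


Step 1: D = D0 * exp(-Qd/(R*T))
T = 799 + 273.15 = 1072.15 K
D = 4.7399e-04 * exp(-232e3 / (8.314 * 1072.15)) = 2.35739e-15 m^2/s
Step 2: J = D * (C1 - C2) / dx
J = 2.35739e-15 * (3.24 - 2.6) / 1.4e-03
J = 1.078e-12 kg/(m^2*s)


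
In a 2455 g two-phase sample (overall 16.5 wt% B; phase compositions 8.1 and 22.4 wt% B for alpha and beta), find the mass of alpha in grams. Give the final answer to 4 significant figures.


f_alpha = (C_beta - C0) / (C_beta - C_alpha)
f_alpha = (22.4 - 16.5) / (22.4 - 8.1) = 0.412587
m_alpha = f_alpha * m_total = 0.412587 * 2455 = 1013 g


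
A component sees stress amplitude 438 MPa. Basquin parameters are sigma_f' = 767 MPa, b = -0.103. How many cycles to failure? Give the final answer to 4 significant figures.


sigma_a = sigma_f' * (2*Nf)^b
2*Nf = (sigma_a / sigma_f')^(1/b)
2*Nf = (438 / 767)^(1/-0.103)
2*Nf = 230.326
Nf = 115.2 cycles


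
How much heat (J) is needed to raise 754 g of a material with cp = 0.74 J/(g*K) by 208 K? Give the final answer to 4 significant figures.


Q = m * cp * dT
Q = 754 * 0.74 * 208
Q = 116100 J


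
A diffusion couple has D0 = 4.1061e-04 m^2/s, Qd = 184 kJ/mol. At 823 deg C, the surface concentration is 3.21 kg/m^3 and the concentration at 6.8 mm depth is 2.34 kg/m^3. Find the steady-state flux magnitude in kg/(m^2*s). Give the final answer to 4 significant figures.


Step 1: D = D0 * exp(-Qd/(R*T))
T = 823 + 273.15 = 1096.15 K
D = 4.1061e-04 * exp(-184e3 / (8.314 * 1096.15)) = 6.99832e-13 m^2/s
Step 2: J = D * (C1 - C2) / dx
J = 6.99832e-13 * (3.21 - 2.34) / 6.8e-03
J = 8.954e-11 kg/(m^2*s)


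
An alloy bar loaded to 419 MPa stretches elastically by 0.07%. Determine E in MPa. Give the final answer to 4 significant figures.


E = sigma / epsilon
epsilon = 0.07% = 7e-04
E = 419 / 7e-04
E = 598600 MPa


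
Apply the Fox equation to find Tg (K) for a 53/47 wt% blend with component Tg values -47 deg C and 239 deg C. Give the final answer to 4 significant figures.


1/Tg = w1/Tg1 + w2/Tg2 (in Kelvin)
Tg1 = 226.15 K, Tg2 = 512.15 K
1/Tg = 0.53/226.15 + 0.47/512.15
Tg = 306.6 K


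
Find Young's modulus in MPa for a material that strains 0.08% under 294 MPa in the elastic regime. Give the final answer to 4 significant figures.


E = sigma / epsilon
epsilon = 0.08% = 8e-04
E = 294 / 8e-04
E = 367500 MPa


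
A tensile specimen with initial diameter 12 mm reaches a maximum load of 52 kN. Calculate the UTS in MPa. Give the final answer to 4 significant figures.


A0 = pi*(d/2)^2 = pi*(12/2)^2 = 113.097 mm^2
UTS = F_max / A0 = 52*1000 / 113.097
UTS = 459.8 MPa


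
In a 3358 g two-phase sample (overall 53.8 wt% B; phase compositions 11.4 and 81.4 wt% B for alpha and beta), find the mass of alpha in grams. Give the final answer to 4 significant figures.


f_alpha = (C_beta - C0) / (C_beta - C_alpha)
f_alpha = (81.4 - 53.8) / (81.4 - 11.4) = 0.394286
m_alpha = f_alpha * m_total = 0.394286 * 3358 = 1324 g


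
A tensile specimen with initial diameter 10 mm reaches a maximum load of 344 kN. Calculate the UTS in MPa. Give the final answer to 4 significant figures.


A0 = pi*(d/2)^2 = pi*(10/2)^2 = 78.5398 mm^2
UTS = F_max / A0 = 344*1000 / 78.5398
UTS = 4380 MPa


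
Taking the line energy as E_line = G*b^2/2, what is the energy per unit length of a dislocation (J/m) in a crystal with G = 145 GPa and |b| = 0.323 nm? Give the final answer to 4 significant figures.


E = G*b^2/2
b = 0.323 nm = 3.23e-10 m
G = 145 GPa = 1.45e+11 Pa
E = 0.5 * 1.45e+11 * (3.23e-10)^2
E = 7.564e-09 J/m


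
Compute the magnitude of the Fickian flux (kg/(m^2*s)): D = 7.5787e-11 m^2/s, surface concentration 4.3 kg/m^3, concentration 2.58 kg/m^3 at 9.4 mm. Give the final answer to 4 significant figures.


J = -D * (dC/dx) = D * (C1 - C2) / dx
J = 7.5787e-11 * (4.3 - 2.58) / 9.4e-03
J = 1.387e-08 kg/(m^2*s)


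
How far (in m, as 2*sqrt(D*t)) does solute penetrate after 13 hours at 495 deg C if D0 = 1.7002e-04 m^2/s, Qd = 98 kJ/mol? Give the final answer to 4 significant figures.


Step 1: D = D0 * exp(-Qd/(R*T))
T = 768.15 K
D = 1.7002e-04 * exp(-98e3 / (8.314 * 768.15)) = 3.68301e-11 m^2/s
Step 2: L = 2*sqrt(D*t)
t = 13 h = 46800 s
L = 2*sqrt(3.68301e-11 * 46800) = 2.626e-03 m


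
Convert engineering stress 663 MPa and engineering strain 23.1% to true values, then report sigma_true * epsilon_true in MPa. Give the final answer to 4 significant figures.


sigma_true = sigma_eng * (1 + epsilon_eng)
sigma_true = 663 * (1 + 0.231) = 816.153 MPa
epsilon_true = ln(1 + epsilon_eng)
epsilon_true = ln(1 + 0.231) = 0.207827
sigma_true * epsilon_true = 816.153 * 0.207827 = 169.6 MPa


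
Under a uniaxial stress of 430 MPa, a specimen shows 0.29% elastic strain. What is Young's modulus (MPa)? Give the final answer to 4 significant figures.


E = sigma / epsilon
epsilon = 0.29% = 2.9e-03
E = 430 / 2.9e-03
E = 148300 MPa


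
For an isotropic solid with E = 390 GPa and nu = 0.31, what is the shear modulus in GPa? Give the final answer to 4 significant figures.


G = E / (2*(1+nu))
G = 390 / (2*(1+0.31))
G = 148.9 GPa


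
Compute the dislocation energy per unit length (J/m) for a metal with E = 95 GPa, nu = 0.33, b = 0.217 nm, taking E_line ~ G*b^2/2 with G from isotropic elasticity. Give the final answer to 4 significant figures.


Step 1: G = E / (2*(1+nu))
G = 95 / (2*(1+0.33)) = 35.7143 GPa = 3.57143e+10 Pa
Step 2: E_line = G*b^2/2
b = 0.217 nm = 2.17e-10 m
E_line = 0.5 * 3.57143e+10 * (2.17e-10)^2 = 8.409e-10 J/m


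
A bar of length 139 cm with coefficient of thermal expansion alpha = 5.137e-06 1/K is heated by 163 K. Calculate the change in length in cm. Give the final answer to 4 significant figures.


dL = L0 * alpha * dT
dL = 139 * 5.137e-06 * 163
dL = 0.1164 cm


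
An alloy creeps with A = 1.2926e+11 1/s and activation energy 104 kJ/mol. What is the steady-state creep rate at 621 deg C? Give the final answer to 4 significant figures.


rate = A * exp(-Q / (R*T))
T = 621 + 273.15 = 894.15 K
rate = 1.2926e+11 * exp(-104e3 / (8.314 * 894.15))
rate = 108600 1/s


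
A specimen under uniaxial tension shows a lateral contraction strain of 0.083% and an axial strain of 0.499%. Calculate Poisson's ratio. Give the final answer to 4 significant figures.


nu = -epsilon_lat / epsilon_axial
Lateral strain is contraction (negative), so using magnitudes:
nu = 0.083 / 0.499
nu = 0.1663


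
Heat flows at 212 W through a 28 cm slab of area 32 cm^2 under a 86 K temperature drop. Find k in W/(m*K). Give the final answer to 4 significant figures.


k = Q*L / (A*dT)
L = 0.28 m, A = 3.2e-03 m^2
k = 212 * 0.28 / (3.2e-03 * 86)
k = 215.7 W/(m*K)


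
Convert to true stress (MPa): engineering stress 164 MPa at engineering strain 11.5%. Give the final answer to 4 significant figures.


sigma_true = sigma_eng * (1 + epsilon_eng)
sigma_true = 164 * (1 + 0.115)
sigma_true = 182.9 MPa


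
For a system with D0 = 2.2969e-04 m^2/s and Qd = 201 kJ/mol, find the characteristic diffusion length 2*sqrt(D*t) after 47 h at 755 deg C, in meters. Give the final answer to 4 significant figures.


Step 1: D = D0 * exp(-Qd/(R*T))
T = 1028.15 K
D = 2.2969e-04 * exp(-201e3 / (8.314 * 1028.15)) = 1.40952e-14 m^2/s
Step 2: L = 2*sqrt(D*t)
t = 47 h = 169200 s
L = 2*sqrt(1.40952e-14 * 169200) = 9.767e-05 m


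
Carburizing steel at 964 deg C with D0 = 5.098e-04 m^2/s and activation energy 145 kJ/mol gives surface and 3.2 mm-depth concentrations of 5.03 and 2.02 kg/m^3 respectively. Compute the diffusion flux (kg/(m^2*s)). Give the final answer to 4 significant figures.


Step 1: D = D0 * exp(-Qd/(R*T))
T = 964 + 273.15 = 1237.15 K
D = 5.098e-04 * exp(-145e3 / (8.314 * 1237.15)) = 3.84614e-10 m^2/s
Step 2: J = D * (C1 - C2) / dx
J = 3.84614e-10 * (5.03 - 2.02) / 3.2e-03
J = 3.618e-07 kg/(m^2*s)


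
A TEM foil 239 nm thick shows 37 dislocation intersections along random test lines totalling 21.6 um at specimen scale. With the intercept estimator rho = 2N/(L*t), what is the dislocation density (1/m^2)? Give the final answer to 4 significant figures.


rho = 2N / (L * t)
L = 21.6 um = 2.16e-05 m, t = 239 nm = 2.39e-07 m
rho = 2 * 37 / (2.16e-05 * 2.39e-07)
rho = 1.433e+13 1/m^2


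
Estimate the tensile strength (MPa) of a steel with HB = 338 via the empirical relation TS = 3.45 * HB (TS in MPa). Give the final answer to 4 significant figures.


TS (MPa) = 3.45 * HB
TS = 3.45 * 338
TS = 1166 MPa


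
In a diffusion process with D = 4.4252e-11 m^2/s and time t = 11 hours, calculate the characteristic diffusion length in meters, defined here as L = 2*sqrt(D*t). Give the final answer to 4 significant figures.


t = 11 hr = 39600 s
Diffusion length = 2*sqrt(D*t)
= 2*sqrt(4.4252e-11 * 39600)
= 2.648e-03 m


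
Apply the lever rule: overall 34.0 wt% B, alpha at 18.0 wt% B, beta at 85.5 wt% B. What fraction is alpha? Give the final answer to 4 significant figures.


f_alpha = (C_beta - C0) / (C_beta - C_alpha)
f_alpha = (85.5 - 34.0) / (85.5 - 18.0)
f_alpha = 0.763


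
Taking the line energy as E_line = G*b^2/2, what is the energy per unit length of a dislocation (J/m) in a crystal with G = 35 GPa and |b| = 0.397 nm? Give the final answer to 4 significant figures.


E = G*b^2/2
b = 0.397 nm = 3.97e-10 m
G = 35 GPa = 3.5e+10 Pa
E = 0.5 * 3.5e+10 * (3.97e-10)^2
E = 2.758e-09 J/m
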